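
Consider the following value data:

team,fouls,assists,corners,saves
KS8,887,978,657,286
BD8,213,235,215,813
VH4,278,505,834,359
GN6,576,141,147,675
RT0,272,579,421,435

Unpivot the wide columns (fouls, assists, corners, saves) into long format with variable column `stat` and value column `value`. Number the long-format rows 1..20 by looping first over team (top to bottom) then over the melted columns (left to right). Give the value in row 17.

20 rows total (5 × 4). Row 17: index ⌊(17-1)/4⌋ = 4 into team → RT0; (17-1) mod 4 = 0 into the melted columns → fouls.
So row 17 is (RT0, fouls, 272); value = 272.

272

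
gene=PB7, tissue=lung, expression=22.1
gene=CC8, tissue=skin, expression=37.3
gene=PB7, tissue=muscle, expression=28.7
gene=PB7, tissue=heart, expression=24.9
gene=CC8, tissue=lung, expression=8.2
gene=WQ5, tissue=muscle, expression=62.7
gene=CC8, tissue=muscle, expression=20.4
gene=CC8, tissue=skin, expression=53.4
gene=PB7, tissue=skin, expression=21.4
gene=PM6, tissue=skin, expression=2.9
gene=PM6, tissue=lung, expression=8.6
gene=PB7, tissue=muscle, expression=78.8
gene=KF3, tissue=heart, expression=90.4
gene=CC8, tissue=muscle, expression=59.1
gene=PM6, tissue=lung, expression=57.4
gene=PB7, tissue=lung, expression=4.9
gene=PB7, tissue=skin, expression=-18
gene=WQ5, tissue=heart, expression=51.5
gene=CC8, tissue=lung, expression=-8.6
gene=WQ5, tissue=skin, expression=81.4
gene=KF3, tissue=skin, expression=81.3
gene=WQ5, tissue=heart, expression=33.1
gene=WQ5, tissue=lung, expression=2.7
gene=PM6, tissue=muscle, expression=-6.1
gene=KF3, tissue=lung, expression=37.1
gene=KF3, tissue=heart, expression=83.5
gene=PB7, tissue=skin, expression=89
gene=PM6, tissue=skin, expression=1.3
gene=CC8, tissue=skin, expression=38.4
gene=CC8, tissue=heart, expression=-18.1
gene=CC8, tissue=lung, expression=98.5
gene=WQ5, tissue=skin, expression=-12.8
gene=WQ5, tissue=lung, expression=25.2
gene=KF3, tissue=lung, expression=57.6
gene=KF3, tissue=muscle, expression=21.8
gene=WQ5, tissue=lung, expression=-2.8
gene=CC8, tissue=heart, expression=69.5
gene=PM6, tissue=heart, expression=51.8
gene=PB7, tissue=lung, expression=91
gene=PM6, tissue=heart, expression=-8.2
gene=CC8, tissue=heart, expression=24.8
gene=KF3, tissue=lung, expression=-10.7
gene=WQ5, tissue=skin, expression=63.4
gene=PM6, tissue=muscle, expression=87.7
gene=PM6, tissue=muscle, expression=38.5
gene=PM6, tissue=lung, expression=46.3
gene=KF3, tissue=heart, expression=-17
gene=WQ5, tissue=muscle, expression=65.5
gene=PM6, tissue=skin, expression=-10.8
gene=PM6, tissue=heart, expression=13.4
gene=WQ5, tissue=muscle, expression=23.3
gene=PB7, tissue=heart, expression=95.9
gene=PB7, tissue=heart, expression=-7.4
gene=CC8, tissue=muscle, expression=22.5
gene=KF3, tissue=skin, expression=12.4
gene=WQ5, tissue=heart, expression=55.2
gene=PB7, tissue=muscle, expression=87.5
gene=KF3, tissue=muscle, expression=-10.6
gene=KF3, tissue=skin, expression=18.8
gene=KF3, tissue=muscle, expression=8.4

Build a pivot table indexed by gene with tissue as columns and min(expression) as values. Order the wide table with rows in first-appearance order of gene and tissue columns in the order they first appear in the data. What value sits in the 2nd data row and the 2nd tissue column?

With rows in first-appearance order of gene, row 2 is gene=CC8. tissue columns in first-appearance order: lung, skin, muscle, heart; column 2 is skin.
Long rows with gene=CC8, tissue=skin: min(37.3, 53.4, 38.4) = 37.3.

37.3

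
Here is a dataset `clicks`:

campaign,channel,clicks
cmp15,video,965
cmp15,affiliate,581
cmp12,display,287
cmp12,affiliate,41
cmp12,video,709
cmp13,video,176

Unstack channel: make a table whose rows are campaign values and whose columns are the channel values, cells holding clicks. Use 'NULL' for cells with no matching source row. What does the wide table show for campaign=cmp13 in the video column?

176

The long row with campaign=cmp13, channel=video has clicks=176.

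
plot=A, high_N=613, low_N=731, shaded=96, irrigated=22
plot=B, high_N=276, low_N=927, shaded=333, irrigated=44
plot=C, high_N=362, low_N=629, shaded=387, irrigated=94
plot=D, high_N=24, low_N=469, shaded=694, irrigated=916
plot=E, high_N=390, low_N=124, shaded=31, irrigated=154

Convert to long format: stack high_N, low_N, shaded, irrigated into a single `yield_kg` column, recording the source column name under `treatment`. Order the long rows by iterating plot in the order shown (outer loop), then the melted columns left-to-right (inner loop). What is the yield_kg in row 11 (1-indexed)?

20 rows total (5 × 4). Row 11: index ⌊(11-1)/4⌋ = 2 into plot → C; (11-1) mod 4 = 2 into the melted columns → shaded.
So row 11 is (C, shaded, 387); yield_kg = 387.

387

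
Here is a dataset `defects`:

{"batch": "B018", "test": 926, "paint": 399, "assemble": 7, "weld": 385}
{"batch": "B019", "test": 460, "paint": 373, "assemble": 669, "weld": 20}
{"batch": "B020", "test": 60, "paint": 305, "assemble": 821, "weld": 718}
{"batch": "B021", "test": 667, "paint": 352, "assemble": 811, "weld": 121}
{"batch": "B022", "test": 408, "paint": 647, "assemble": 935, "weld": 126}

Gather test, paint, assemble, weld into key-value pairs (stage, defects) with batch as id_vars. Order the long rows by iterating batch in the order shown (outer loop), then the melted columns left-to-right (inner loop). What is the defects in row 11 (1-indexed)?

821

20 rows total (5 × 4). Row 11: index ⌊(11-1)/4⌋ = 2 into batch → B020; (11-1) mod 4 = 2 into the melted columns → assemble.
So row 11 is (B020, assemble, 821); defects = 821.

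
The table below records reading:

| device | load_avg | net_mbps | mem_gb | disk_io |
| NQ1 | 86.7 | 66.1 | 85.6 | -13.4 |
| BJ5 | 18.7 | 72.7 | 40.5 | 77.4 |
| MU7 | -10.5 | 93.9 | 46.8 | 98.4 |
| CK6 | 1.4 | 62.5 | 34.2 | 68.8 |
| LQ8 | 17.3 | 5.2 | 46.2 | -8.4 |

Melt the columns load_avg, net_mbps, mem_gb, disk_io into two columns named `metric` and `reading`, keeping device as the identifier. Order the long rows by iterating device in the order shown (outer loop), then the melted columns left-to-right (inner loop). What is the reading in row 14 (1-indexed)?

62.5

20 rows total (5 × 4). Row 14: index ⌊(14-1)/4⌋ = 3 into device → CK6; (14-1) mod 4 = 1 into the melted columns → net_mbps.
So row 14 is (CK6, net_mbps, 62.5); reading = 62.5.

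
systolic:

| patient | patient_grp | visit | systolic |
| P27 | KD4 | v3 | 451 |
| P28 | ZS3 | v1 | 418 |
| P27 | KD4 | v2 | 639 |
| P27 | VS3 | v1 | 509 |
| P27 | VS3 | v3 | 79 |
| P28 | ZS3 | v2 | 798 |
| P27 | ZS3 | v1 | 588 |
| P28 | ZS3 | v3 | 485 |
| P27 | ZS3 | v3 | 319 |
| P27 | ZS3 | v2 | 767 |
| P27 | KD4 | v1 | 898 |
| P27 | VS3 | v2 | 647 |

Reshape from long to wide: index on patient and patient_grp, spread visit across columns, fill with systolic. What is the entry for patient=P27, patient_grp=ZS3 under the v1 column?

588

Wide layout: rows indexed by patient and patient_grp, columns are the 3 distinct visit values (v3, v1, v2).
Cell (patient=P27, patient_grp=ZS3, visit=v1) draws from the long row where patient=P27, patient_grp=ZS3 and visit=v1, which has systolic=588.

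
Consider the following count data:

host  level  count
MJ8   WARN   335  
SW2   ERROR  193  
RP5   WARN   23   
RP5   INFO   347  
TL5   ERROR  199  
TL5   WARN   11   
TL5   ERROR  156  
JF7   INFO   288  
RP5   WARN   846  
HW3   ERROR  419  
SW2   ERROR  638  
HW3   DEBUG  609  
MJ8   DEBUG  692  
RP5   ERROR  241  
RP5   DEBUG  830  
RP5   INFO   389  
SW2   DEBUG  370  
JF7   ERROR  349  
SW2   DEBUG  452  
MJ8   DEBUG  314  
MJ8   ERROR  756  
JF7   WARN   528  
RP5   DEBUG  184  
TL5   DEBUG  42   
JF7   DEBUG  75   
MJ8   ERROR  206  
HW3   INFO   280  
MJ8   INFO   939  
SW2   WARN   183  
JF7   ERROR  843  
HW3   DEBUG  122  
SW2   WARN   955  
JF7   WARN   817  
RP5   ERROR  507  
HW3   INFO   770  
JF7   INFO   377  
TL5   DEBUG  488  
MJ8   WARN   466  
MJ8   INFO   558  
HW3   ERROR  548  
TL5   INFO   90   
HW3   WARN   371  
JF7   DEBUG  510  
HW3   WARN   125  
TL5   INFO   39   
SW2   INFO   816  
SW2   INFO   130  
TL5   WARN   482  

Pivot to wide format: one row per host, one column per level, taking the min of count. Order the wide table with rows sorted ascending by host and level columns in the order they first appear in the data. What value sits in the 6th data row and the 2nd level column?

156

With rows sorted ascending by host, row 6 is host=TL5. level columns in first-appearance order: WARN, ERROR, INFO, DEBUG; column 2 is ERROR.
Long rows with host=TL5, level=ERROR: min(199, 156) = 156.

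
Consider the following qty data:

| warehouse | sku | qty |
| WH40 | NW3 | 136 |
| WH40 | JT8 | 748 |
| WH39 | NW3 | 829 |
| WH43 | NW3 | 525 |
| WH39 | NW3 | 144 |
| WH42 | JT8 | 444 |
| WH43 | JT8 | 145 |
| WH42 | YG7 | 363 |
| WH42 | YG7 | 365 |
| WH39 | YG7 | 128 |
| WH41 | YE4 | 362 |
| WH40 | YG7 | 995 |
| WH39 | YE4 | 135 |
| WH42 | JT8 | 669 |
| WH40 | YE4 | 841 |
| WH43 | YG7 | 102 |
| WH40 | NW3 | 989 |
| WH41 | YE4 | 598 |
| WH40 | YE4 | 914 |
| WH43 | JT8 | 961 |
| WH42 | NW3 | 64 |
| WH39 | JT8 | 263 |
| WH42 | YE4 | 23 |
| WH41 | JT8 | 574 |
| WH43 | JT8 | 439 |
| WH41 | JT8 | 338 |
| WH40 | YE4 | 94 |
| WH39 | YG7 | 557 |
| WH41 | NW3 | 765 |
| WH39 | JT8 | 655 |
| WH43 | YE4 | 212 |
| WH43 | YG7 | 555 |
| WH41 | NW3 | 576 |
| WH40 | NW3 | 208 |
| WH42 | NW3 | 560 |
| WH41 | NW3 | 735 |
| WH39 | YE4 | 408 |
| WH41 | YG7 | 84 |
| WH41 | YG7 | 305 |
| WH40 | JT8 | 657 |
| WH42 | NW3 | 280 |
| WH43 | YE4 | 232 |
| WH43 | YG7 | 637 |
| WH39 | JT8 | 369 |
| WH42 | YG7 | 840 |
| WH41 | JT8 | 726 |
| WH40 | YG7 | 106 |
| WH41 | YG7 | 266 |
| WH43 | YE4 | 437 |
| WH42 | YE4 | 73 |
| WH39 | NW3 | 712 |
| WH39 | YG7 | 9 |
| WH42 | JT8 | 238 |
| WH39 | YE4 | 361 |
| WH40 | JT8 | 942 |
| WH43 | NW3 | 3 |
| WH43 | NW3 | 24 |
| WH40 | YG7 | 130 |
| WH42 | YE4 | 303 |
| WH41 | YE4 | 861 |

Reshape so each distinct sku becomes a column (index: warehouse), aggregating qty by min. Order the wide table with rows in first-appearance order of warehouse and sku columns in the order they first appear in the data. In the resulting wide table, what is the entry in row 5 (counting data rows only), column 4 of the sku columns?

362

With rows in first-appearance order of warehouse, row 5 is warehouse=WH41. sku columns in first-appearance order: NW3, JT8, YG7, YE4; column 4 is YE4.
Long rows with warehouse=WH41, sku=YE4: min(362, 598, 861) = 362.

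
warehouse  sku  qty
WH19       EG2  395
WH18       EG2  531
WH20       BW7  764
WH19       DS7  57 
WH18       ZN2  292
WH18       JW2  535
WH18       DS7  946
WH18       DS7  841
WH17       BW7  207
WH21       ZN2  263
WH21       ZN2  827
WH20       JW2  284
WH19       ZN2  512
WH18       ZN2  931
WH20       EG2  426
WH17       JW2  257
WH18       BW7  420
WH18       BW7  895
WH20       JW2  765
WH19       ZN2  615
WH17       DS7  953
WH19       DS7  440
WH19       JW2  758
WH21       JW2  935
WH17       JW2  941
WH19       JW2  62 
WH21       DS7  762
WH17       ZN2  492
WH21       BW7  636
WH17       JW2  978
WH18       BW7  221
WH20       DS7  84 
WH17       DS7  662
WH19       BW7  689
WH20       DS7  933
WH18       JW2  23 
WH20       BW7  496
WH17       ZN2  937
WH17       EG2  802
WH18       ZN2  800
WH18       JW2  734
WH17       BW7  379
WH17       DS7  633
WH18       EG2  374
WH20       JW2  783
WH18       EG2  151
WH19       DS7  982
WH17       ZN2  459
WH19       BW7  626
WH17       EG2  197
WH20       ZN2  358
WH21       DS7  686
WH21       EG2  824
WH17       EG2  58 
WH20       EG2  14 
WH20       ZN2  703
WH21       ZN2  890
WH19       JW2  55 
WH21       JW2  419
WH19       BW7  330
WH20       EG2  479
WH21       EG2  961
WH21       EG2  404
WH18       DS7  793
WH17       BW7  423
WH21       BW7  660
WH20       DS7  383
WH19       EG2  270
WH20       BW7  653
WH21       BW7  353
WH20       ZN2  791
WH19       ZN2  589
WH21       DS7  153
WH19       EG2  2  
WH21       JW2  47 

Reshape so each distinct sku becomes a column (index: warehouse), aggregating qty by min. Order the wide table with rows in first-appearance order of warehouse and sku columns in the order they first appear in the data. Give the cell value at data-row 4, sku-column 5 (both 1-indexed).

257

With rows in first-appearance order of warehouse, row 4 is warehouse=WH17. sku columns in first-appearance order: EG2, BW7, DS7, ZN2, JW2; column 5 is JW2.
Long rows with warehouse=WH17, sku=JW2: min(257, 941, 978) = 257.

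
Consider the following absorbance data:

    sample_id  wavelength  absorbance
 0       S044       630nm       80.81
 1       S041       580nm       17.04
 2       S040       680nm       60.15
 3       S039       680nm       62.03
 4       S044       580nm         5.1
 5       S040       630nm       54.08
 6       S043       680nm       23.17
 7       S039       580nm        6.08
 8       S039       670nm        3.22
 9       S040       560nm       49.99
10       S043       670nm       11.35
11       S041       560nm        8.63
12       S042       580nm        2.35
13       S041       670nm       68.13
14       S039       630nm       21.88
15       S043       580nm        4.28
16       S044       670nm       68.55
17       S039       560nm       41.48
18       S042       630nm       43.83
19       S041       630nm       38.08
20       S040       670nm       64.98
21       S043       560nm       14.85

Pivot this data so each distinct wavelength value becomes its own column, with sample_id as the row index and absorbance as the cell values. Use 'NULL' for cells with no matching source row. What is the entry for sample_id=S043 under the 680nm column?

23.17

The long row with sample_id=S043, wavelength=680nm has absorbance=23.17.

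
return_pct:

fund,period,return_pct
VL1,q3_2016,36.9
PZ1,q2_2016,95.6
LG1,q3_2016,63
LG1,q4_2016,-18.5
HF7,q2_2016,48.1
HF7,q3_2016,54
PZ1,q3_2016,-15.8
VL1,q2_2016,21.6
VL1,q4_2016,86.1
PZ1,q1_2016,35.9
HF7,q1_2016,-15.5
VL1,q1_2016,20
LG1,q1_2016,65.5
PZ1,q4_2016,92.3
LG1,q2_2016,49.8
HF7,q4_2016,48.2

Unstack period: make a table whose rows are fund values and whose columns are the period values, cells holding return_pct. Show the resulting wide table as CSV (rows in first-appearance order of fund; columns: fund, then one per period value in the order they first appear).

Columns: fund plus the 4 distinct period values (q3_2016, q2_2016, q4_2016, q1_2016).
For example, row VL1 column q3_2016 takes return_pct=36.9 from the long row (VL1, q3_2016).

fund,q3_2016,q2_2016,q4_2016,q1_2016
VL1,36.9,21.6,86.1,20
PZ1,-15.8,95.6,92.3,35.9
LG1,63,49.8,-18.5,65.5
HF7,54,48.1,48.2,-15.5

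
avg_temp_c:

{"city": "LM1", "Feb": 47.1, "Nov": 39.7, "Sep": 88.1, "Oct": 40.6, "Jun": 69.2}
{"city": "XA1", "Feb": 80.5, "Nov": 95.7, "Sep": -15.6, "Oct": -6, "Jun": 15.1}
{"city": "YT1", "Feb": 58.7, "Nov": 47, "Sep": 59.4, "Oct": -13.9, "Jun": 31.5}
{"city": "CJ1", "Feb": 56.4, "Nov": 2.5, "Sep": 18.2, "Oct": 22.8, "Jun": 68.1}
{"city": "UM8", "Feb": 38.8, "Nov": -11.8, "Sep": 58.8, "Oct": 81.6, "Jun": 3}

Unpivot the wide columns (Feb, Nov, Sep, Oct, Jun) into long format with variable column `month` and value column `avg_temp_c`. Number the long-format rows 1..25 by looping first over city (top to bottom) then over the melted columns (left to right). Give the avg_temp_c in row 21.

38.8

25 rows total (5 × 5). Row 21: index ⌊(21-1)/5⌋ = 4 into city → UM8; (21-1) mod 5 = 0 into the melted columns → Feb.
So row 21 is (UM8, Feb, 38.8); avg_temp_c = 38.8.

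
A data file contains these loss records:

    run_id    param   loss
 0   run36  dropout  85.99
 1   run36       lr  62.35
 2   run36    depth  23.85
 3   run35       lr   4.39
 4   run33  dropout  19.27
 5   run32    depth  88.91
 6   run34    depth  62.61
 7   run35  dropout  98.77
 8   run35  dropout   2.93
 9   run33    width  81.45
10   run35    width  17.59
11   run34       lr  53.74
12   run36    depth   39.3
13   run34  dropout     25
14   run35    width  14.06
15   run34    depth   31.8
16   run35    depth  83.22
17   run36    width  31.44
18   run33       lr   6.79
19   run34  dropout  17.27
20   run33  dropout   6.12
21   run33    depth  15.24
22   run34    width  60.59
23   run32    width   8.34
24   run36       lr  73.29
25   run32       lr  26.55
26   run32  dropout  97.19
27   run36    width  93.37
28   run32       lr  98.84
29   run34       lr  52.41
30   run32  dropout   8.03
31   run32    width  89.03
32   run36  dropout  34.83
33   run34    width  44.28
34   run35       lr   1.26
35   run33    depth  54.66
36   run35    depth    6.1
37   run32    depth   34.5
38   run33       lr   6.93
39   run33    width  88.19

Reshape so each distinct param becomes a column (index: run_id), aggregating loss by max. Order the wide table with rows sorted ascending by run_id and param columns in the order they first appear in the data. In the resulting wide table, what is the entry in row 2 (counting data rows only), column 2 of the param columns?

With rows sorted ascending by run_id, row 2 is run_id=run33. param columns in first-appearance order: dropout, lr, depth, width; column 2 is lr.
Long rows with run_id=run33, param=lr: max(6.79, 6.93) = 6.93.

6.93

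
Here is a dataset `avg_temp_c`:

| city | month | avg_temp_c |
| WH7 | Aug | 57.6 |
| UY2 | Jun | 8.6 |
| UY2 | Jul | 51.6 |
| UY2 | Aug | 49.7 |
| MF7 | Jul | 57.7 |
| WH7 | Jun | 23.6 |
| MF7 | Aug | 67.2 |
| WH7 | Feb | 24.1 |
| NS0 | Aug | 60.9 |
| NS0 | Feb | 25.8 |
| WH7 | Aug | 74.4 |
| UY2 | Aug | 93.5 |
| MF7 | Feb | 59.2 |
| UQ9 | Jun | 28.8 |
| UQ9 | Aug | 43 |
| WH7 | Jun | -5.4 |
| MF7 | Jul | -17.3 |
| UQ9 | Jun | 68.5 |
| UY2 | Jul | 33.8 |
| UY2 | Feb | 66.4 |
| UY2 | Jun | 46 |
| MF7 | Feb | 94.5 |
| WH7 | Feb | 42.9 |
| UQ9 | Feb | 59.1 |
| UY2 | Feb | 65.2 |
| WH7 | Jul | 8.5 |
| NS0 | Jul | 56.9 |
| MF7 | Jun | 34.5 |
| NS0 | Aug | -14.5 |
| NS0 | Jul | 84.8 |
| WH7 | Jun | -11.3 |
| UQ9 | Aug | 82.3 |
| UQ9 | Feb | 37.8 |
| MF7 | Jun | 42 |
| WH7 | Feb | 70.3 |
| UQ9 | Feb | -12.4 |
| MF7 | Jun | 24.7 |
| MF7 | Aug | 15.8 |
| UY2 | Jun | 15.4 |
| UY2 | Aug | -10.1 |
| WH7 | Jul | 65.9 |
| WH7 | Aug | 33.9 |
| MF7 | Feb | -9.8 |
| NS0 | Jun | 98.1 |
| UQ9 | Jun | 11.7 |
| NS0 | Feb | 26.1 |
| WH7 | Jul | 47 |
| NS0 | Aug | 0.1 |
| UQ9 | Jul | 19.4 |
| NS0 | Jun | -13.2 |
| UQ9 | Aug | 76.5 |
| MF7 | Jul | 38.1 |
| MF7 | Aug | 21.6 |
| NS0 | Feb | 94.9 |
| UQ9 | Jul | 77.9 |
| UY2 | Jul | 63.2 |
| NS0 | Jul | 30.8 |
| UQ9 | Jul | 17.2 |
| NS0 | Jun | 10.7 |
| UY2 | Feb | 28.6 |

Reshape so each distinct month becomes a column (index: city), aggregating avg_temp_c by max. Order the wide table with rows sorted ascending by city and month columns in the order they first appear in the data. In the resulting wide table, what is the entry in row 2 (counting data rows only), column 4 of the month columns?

With rows sorted ascending by city, row 2 is city=NS0. month columns in first-appearance order: Aug, Jun, Jul, Feb; column 4 is Feb.
Long rows with city=NS0, month=Feb: max(25.8, 26.1, 94.9) = 94.9.

94.9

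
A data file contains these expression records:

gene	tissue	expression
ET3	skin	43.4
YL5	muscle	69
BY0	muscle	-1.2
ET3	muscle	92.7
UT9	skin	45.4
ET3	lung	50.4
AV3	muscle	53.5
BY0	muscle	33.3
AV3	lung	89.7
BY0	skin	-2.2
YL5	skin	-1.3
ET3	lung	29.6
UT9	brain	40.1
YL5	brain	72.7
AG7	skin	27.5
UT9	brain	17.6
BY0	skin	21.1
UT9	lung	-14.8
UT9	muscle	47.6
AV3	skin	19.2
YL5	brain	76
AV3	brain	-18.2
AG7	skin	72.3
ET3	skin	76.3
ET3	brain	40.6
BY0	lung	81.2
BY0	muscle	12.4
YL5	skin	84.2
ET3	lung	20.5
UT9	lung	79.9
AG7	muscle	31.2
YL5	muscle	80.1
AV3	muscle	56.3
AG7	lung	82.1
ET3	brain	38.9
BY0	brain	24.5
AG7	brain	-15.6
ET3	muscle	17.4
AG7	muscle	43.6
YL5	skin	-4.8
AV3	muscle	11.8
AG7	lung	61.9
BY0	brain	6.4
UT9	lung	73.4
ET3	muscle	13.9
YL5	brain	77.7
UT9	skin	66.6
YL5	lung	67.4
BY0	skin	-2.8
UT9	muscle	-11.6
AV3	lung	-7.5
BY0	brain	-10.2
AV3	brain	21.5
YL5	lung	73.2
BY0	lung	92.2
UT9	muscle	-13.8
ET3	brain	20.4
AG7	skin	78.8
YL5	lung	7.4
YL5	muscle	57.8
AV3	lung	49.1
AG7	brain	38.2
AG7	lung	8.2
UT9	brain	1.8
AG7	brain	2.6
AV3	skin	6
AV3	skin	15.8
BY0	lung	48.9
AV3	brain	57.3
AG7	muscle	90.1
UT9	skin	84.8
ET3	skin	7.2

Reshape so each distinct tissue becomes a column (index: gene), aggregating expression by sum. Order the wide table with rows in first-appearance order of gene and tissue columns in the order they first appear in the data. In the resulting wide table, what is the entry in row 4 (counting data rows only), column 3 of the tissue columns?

With rows in first-appearance order of gene, row 4 is gene=UT9. tissue columns in first-appearance order: skin, muscle, lung, brain; column 3 is lung.
Long rows with gene=UT9, tissue=lung: -14.8 + 79.9 + 73.4 = 138.5.

138.5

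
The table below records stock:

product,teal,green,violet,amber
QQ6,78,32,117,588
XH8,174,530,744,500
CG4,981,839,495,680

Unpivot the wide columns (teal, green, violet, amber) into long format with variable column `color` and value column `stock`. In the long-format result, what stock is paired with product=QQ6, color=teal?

Unpivoting turns each (product, wide-column) pair into one long row.
The wide cell at row QQ6, column teal holds 78, so the long row (QQ6, teal) has stock=78.

78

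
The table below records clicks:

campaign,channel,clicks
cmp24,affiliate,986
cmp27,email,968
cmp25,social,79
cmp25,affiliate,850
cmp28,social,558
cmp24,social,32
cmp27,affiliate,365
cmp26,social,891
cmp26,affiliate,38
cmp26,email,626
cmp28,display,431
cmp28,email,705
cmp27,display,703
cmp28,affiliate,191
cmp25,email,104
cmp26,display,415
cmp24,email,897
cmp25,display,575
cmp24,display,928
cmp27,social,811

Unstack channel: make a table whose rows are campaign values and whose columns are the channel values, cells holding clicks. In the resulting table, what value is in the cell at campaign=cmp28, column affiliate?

191

Wide layout: rows indexed by campaign, columns are the 4 distinct channel values (affiliate, email, social, display).
Cell (campaign=cmp28, channel=affiliate) draws from the long row where campaign=cmp28 and channel=affiliate, which has clicks=191.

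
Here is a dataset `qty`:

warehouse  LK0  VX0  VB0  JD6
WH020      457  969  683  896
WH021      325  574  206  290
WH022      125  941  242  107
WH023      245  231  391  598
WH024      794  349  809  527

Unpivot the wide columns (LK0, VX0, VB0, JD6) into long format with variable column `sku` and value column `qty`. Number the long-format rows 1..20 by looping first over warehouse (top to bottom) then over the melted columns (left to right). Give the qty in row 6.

574

20 rows total (5 × 4). Row 6: index ⌊(6-1)/4⌋ = 1 into warehouse → WH021; (6-1) mod 4 = 1 into the melted columns → VX0.
So row 6 is (WH021, VX0, 574); qty = 574.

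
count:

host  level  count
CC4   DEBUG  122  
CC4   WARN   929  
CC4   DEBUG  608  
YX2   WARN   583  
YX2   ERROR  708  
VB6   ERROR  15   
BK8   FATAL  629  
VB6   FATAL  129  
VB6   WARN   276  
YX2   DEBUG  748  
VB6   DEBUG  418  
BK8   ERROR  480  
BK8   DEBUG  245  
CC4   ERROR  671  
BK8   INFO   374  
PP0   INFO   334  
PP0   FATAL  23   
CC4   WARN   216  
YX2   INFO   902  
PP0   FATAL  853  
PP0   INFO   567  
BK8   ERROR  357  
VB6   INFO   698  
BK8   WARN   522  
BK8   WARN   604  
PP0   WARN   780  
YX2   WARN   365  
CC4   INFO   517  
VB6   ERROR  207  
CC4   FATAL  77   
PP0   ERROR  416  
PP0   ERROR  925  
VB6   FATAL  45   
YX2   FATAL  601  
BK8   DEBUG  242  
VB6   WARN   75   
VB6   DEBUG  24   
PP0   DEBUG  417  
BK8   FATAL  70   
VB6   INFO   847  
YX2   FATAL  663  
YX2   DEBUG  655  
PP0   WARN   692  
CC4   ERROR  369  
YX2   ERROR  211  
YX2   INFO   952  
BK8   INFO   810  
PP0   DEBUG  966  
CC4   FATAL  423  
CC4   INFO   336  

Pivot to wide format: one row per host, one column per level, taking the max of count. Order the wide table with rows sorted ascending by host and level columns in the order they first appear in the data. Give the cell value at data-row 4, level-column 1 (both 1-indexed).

418

With rows sorted ascending by host, row 4 is host=VB6. level columns in first-appearance order: DEBUG, WARN, ERROR, FATAL, INFO; column 1 is DEBUG.
Long rows with host=VB6, level=DEBUG: max(418, 24) = 418.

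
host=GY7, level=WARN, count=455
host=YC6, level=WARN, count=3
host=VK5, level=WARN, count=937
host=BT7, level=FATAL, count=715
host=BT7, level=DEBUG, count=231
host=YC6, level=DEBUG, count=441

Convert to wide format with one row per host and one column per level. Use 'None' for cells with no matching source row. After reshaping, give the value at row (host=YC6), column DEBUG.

441

The long row with host=YC6, level=DEBUG has count=441.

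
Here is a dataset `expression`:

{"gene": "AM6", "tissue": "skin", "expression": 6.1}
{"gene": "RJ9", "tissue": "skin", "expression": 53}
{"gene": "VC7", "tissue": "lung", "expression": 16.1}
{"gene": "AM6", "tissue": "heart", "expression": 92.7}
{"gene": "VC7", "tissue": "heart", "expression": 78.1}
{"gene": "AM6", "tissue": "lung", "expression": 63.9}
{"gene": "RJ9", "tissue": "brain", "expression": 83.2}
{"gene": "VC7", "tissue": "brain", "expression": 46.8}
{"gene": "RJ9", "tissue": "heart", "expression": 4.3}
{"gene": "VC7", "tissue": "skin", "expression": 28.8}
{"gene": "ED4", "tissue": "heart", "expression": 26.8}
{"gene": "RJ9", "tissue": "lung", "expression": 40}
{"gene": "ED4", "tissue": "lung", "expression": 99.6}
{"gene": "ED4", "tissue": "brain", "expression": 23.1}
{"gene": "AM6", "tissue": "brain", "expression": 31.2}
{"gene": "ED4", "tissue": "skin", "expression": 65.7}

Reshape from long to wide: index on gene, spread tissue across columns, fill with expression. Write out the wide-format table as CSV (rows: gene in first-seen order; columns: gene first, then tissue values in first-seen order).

Columns: gene plus the 4 distinct tissue values (skin, lung, heart, brain).
For example, row AM6 column skin takes expression=6.1 from the long row (AM6, skin).

gene,skin,lung,heart,brain
AM6,6.1,63.9,92.7,31.2
RJ9,53,40,4.3,83.2
VC7,28.8,16.1,78.1,46.8
ED4,65.7,99.6,26.8,23.1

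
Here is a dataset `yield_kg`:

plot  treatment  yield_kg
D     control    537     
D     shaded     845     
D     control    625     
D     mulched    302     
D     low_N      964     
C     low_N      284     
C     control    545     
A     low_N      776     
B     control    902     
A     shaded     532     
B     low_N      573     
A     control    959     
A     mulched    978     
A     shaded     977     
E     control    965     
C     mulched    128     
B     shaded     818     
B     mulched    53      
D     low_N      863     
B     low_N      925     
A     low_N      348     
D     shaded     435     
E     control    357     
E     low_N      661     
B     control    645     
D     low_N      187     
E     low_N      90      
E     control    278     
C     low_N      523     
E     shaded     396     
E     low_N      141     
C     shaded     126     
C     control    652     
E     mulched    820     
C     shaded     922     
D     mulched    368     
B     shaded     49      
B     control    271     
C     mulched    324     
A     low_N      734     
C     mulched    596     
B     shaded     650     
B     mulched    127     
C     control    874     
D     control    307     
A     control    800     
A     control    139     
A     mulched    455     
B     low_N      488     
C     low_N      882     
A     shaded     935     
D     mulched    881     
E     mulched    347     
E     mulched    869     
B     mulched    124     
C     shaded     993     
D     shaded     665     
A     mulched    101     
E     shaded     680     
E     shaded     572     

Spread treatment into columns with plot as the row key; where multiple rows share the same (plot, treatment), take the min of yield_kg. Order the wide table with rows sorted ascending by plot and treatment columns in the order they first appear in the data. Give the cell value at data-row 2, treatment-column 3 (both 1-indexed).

53

With rows sorted ascending by plot, row 2 is plot=B. treatment columns in first-appearance order: control, shaded, mulched, low_N; column 3 is mulched.
Long rows with plot=B, treatment=mulched: min(53, 127, 124) = 53.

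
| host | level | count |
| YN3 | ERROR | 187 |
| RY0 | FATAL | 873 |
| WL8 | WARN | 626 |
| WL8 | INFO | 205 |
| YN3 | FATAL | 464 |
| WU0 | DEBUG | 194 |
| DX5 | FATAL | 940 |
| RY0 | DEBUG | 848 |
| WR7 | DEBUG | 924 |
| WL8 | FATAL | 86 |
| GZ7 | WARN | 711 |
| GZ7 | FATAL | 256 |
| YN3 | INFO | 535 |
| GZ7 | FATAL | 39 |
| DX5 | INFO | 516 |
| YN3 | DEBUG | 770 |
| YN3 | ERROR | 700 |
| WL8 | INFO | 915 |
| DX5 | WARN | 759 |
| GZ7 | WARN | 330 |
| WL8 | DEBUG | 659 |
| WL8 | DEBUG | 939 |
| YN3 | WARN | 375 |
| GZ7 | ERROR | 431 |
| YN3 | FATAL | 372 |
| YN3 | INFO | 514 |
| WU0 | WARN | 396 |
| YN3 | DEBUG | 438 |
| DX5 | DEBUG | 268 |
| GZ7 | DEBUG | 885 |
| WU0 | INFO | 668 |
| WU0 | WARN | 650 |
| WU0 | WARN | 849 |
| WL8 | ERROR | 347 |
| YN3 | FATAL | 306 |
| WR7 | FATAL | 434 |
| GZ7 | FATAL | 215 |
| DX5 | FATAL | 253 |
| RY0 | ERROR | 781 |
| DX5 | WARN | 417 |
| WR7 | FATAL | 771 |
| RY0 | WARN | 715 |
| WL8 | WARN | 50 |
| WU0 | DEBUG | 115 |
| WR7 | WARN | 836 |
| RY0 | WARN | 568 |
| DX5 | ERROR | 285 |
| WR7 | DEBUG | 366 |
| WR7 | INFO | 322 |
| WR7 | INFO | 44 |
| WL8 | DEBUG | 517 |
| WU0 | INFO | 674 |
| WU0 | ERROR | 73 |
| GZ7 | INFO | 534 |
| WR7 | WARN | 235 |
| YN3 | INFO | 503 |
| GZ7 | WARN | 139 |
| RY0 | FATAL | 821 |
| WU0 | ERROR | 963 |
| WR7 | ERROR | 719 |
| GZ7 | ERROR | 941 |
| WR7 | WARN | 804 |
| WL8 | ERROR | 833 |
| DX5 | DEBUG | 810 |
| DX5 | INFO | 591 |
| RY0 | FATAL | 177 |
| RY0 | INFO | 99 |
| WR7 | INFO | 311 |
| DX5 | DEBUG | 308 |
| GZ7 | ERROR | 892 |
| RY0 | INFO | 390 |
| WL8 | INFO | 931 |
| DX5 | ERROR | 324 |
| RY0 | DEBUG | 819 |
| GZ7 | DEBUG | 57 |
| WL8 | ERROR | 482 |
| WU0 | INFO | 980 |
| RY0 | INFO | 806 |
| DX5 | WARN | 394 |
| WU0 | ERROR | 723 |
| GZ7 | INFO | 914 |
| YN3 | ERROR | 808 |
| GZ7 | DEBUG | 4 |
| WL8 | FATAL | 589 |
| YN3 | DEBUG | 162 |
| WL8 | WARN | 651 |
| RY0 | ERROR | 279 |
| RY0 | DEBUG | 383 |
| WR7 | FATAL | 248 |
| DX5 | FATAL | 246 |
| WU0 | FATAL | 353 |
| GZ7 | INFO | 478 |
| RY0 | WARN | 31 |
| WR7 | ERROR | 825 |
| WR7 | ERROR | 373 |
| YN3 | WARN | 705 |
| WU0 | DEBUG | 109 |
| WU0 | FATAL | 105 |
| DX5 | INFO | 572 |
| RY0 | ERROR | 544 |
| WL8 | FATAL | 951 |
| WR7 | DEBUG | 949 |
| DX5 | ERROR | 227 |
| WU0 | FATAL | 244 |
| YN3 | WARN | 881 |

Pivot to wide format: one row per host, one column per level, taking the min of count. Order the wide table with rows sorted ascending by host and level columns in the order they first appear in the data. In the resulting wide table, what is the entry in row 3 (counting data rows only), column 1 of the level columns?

279

With rows sorted ascending by host, row 3 is host=RY0. level columns in first-appearance order: ERROR, FATAL, WARN, INFO, DEBUG; column 1 is ERROR.
Long rows with host=RY0, level=ERROR: min(781, 279, 544) = 279.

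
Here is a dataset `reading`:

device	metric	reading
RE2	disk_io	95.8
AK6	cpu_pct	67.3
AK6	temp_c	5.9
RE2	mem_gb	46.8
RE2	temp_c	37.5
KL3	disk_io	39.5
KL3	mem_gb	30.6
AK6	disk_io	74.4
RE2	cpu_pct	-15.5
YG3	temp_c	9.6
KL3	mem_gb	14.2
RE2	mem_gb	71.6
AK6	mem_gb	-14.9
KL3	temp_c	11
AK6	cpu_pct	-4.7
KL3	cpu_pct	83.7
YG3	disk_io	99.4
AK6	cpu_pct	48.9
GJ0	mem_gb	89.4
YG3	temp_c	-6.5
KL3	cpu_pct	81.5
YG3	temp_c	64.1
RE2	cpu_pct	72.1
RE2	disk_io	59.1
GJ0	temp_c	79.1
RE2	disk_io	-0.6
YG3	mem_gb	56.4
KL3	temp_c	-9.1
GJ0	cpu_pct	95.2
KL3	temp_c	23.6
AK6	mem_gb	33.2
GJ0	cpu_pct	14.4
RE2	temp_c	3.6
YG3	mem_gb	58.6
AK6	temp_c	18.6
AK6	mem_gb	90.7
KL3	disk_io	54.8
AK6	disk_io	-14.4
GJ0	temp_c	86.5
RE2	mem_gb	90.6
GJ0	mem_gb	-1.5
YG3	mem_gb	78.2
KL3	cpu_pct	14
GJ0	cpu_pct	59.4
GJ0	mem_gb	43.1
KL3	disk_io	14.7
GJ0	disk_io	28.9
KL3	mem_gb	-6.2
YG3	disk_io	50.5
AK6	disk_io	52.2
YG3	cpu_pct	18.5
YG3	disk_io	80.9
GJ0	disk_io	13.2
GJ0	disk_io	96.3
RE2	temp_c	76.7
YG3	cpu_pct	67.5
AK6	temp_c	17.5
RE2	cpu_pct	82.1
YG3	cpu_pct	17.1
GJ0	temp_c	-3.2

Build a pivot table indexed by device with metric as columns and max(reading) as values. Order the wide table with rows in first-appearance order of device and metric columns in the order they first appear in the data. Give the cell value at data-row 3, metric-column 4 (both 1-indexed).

With rows in first-appearance order of device, row 3 is device=KL3. metric columns in first-appearance order: disk_io, cpu_pct, temp_c, mem_gb; column 4 is mem_gb.
Long rows with device=KL3, metric=mem_gb: max(30.6, 14.2, -6.2) = 30.6.

30.6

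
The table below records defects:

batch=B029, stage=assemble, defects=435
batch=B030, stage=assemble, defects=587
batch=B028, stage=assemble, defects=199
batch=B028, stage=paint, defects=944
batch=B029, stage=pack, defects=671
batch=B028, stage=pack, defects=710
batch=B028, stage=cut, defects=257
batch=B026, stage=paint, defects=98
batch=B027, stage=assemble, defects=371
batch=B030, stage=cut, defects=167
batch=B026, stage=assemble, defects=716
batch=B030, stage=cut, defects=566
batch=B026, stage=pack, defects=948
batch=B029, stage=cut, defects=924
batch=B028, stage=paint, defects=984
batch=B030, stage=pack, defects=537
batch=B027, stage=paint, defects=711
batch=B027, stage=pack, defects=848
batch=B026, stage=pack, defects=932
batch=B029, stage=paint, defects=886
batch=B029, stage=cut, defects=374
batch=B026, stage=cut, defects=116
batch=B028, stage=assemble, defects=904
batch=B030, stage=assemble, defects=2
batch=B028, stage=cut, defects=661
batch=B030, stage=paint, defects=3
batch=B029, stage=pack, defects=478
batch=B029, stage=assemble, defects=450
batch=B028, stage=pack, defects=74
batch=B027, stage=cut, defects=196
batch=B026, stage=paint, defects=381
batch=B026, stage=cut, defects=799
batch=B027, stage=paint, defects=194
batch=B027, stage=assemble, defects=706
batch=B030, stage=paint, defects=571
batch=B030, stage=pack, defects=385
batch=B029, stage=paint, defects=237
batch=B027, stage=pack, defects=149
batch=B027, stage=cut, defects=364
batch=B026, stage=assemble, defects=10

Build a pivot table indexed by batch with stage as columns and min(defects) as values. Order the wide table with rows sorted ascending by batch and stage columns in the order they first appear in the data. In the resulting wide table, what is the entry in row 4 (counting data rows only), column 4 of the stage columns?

With rows sorted ascending by batch, row 4 is batch=B029. stage columns in first-appearance order: assemble, paint, pack, cut; column 4 is cut.
Long rows with batch=B029, stage=cut: min(924, 374) = 374.

374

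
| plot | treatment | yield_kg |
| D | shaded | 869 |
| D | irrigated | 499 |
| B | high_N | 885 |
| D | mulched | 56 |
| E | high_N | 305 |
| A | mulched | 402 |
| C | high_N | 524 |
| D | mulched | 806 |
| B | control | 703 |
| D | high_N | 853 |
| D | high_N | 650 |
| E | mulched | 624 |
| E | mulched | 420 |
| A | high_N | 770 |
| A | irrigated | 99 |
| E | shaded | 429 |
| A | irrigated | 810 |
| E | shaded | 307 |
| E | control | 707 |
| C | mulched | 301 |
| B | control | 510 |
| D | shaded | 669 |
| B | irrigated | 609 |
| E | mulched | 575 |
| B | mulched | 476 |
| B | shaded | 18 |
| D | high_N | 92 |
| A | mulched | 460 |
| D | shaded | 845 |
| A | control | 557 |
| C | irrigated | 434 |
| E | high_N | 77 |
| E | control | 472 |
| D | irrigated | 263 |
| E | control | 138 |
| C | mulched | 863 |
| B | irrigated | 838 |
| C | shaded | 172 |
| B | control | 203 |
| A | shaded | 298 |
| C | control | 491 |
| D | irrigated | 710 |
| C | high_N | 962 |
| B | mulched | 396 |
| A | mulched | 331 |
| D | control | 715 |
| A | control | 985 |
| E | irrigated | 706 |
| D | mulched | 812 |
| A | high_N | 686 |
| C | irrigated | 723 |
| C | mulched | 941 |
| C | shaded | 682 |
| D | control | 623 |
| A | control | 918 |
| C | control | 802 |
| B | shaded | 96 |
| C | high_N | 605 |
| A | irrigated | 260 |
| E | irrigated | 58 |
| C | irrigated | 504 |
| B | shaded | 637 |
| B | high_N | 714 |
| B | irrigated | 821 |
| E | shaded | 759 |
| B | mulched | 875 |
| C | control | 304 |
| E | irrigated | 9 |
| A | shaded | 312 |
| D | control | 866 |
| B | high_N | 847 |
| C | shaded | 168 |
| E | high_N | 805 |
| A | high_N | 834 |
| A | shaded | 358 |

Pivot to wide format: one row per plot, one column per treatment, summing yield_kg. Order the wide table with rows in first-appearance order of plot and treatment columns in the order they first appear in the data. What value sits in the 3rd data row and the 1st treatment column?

1495

With rows in first-appearance order of plot, row 3 is plot=E. treatment columns in first-appearance order: shaded, irrigated, high_N, mulched, control; column 1 is shaded.
Long rows with plot=E, treatment=shaded: 429 + 307 + 759 = 1495.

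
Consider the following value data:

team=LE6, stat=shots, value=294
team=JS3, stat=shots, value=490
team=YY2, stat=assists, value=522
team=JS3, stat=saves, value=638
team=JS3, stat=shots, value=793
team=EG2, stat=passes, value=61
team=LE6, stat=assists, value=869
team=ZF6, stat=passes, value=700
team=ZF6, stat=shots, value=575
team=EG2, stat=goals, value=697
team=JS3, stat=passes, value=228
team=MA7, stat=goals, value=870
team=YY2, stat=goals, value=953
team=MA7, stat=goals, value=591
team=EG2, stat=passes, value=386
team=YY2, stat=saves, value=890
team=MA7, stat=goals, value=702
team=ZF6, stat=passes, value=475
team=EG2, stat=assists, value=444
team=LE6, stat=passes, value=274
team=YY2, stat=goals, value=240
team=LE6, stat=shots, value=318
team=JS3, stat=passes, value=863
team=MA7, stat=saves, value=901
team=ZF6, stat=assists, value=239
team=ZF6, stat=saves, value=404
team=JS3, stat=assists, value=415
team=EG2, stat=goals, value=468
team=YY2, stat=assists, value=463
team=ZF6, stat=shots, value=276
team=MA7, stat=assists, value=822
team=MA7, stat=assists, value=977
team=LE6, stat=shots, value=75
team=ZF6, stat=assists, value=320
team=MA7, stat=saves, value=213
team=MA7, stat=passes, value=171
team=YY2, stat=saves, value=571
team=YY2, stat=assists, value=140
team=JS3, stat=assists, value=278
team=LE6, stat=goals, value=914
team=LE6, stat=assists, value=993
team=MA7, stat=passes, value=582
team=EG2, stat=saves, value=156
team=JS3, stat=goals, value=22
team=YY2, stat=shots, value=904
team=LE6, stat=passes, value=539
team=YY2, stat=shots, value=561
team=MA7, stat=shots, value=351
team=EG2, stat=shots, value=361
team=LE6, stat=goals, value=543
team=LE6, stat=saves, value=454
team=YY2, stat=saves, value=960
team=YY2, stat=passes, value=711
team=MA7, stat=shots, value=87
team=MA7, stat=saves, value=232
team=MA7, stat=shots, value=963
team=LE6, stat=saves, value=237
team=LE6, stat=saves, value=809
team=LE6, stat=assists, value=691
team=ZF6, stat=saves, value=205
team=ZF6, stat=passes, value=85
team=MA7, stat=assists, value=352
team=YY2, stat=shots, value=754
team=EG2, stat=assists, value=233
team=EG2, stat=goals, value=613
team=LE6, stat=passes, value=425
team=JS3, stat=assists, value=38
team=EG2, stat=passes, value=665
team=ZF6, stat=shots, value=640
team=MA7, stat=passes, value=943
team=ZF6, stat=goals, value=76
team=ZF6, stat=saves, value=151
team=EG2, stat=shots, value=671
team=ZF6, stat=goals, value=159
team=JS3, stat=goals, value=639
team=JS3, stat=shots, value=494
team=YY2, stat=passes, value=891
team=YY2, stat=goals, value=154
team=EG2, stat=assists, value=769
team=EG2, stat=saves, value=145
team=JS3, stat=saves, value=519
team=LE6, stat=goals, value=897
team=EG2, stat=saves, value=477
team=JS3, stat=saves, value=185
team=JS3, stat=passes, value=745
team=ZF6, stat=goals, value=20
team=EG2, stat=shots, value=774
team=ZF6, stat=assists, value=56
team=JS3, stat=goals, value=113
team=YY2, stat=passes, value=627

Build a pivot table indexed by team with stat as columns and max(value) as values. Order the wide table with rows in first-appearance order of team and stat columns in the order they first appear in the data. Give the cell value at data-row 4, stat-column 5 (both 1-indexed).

With rows in first-appearance order of team, row 4 is team=EG2. stat columns in first-appearance order: shots, assists, saves, passes, goals; column 5 is goals.
Long rows with team=EG2, stat=goals: max(697, 468, 613) = 697.

697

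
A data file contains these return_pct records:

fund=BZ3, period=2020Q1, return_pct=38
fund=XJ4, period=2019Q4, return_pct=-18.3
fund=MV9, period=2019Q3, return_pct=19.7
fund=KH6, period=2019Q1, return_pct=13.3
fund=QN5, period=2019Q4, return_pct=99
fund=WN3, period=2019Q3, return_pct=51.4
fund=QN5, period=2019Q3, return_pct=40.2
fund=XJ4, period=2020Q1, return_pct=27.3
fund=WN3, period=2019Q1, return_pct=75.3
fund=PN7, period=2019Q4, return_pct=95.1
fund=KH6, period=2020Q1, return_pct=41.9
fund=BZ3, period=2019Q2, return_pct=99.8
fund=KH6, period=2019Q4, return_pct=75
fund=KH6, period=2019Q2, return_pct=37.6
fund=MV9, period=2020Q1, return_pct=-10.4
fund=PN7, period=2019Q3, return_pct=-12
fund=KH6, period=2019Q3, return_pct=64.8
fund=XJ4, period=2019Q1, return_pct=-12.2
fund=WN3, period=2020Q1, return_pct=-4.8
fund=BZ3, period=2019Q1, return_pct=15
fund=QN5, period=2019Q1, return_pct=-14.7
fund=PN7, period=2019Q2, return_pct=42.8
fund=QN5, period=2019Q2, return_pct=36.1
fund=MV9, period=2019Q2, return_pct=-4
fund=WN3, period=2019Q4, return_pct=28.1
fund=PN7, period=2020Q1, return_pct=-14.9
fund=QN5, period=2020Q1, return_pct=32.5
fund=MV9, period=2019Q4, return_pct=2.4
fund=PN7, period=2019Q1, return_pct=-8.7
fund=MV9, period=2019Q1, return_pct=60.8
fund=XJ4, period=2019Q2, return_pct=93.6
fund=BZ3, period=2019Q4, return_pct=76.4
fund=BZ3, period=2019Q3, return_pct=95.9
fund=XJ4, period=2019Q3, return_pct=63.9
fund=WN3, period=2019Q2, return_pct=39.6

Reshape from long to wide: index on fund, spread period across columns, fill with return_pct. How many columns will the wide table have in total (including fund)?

1 column for fund plus 5 distinct period values → 6 columns.

6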